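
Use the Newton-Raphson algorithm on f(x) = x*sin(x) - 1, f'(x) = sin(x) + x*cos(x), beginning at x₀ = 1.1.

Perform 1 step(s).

f(x) = x*sin(x) - 1
f'(x) = sin(x) + x*cos(x)
x₀ = 1.1

Newton-Raphson formula: x_{n+1} = x_n - f(x_n)/f'(x_n)

Iteration 1:
  f(1.100000) = -0.019672
  f'(1.100000) = 1.390163
  x_1 = 1.100000 - (-0.019672)/1.390163 = 1.114151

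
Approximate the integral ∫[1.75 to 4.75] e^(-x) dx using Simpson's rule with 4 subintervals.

f(x) = e^(-x)
a = 1.75, b = 4.75, n = 4
h = (b - a)/n = 0.750000

Simpson's rule: (h/3)[f(x₀) + 4f(x₁) + 2f(x₂) + ... + f(xₙ)]

x_0 = 1.7500, f(x_0) = 0.173774, coefficient = 1
x_1 = 2.5000, f(x_1) = 0.082085, coefficient = 4
x_2 = 3.2500, f(x_2) = 0.038774, coefficient = 2
x_3 = 4.0000, f(x_3) = 0.018316, coefficient = 4
x_4 = 4.7500, f(x_4) = 0.008652, coefficient = 1

I ≈ (0.750000/3) × 0.661577 = 0.165394
Exact value: 0.165122
Error: 0.000272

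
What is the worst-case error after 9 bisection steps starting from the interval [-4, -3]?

Bisection error bound: |error| ≤ (b-a)/2^n
|error| ≤ (-3 - (-4))/2^9 = 1/2^9
|error| ≤ 0.0019531250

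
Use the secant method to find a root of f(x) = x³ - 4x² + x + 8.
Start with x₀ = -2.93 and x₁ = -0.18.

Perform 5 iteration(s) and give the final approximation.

f(x) = x³ - 4x² + x + 8
x₀ = -2.93, x₁ = -0.18

Secant formula: x_{n+1} = x_n - f(x_n)(x_n - x_{n-1})/(f(x_n) - f(x_{n-1}))

Iteration 1:
  f(-2.930000) = -54.423357
  f(-0.180000) = 7.684568
  x_2 = -0.180000 - 7.684568×(-0.180000 - (-2.930000))/(7.684568 - (-54.423357))
       = -0.520255
Iteration 2:
  f(-0.180000) = 7.684568
  f(-0.520255) = 6.256266
  x_3 = -0.520255 - 6.256266×(-0.520255 - (-0.180000))/(6.256266 - 7.684568)
       = -2.010647
Iteration 3:
  f(-0.520255) = 6.256266
  f(-2.010647) = -18.309894
  x_4 = -2.010647 - (-18.309894)×(-2.010647 - (-0.520255))/(-18.309894 - 6.256266)
       = -0.899814
Iteration 4:
  f(-2.010647) = -18.309894
  f(-0.899814) = 3.132981
  x_5 = -0.899814 - 3.132981×(-0.899814 - (-2.010647))/(3.132981 - (-18.309894))
       = -1.062116
Iteration 5:
  f(-0.899814) = 3.132981
  f(-1.062116) = 1.227366
  x_6 = -1.062116 - 1.227366×(-1.062116 - (-0.899814))/(1.227366 - 3.132981)
       = -1.166651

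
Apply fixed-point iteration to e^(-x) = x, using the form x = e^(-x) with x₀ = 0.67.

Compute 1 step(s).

Equation: e^(-x) = x
Fixed-point form: x = e^(-x)
x₀ = 0.67

x_1 = g(0.670000) = 0.511709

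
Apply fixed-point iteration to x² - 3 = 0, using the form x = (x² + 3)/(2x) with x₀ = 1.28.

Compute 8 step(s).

Equation: x² - 3 = 0
Fixed-point form: x = (x² + 3)/(2x)
x₀ = 1.28

x_1 = g(1.280000) = 1.811875
x_2 = g(1.811875) = 1.733809
x_3 = g(1.733809) = 1.732052
x_4 = g(1.732052) = 1.732051
x_5 = g(1.732051) = 1.732051
x_6 = g(1.732051) = 1.732051
x_7 = g(1.732051) = 1.732051
x_8 = g(1.732051) = 1.732051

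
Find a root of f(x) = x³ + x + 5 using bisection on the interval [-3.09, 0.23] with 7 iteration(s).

f(x) = x³ + x + 5
Initial interval: [-3.09, 0.23]

Iteration 1:
  c_1 = (-3.090000 + 0.230000)/2 = -1.430000
  f(c_1) = f(-1.430000) = 0.645793
  f(a) × f(c) < 0, new interval: [-3.090000, -1.430000]
Iteration 2:
  c_2 = (-3.090000 + (-1.430000))/2 = -2.260000
  f(c_2) = f(-2.260000) = -8.803176
  f(a) × f(c) ≥ 0, new interval: [-2.260000, -1.430000]
Iteration 3:
  c_3 = (-2.260000 + (-1.430000))/2 = -1.845000
  f(c_3) = f(-1.845000) = -3.125426
  f(a) × f(c) ≥ 0, new interval: [-1.845000, -1.430000]
Iteration 4:
  c_4 = (-1.845000 + (-1.430000))/2 = -1.637500
  f(c_4) = f(-1.637500) = -1.028303
  f(a) × f(c) ≥ 0, new interval: [-1.637500, -1.430000]
Iteration 5:
  c_5 = (-1.637500 + (-1.430000))/2 = -1.533750
  f(c_5) = f(-1.533750) = -0.141727
  f(a) × f(c) ≥ 0, new interval: [-1.533750, -1.430000]
Iteration 6:
  c_6 = (-1.533750 + (-1.430000))/2 = -1.481875
  f(c_6) = f(-1.481875) = 0.263996
  f(a) × f(c) < 0, new interval: [-1.533750, -1.481875]
Iteration 7:
  c_7 = (-1.533750 + (-1.481875))/2 = -1.507812
  f(c_7) = f(-1.507812) = 0.064178
  f(a) × f(c) < 0, new interval: [-1.533750, -1.507812]

After 7 iteration(s), the approximation is c_7 = -1.507812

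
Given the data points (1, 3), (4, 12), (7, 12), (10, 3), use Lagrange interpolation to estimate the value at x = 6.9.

Lagrange interpolation formula:
P(x) = Σ yᵢ × Lᵢ(x)
where Lᵢ(x) = Π_{j≠i} (x - xⱼ)/(xᵢ - xⱼ)

L_0(6.9) = (6.9 - 4)/(1 - 4) × (6.9 - 7)/(1 - 7) × (6.9 - 10)/(1 - 10) = -0.005549
L_1(6.9) = (6.9 - 1)/(4 - 1) × (6.9 - 7)/(4 - 7) × (6.9 - 10)/(4 - 10) = 0.033870
L_2(6.9) = (6.9 - 1)/(7 - 1) × (6.9 - 4)/(7 - 4) × (6.9 - 10)/(7 - 10) = 0.982241
L_3(6.9) = (6.9 - 1)/(10 - 1) × (6.9 - 4)/(10 - 4) × (6.9 - 7)/(10 - 7) = -0.010562

P(6.9) = 3×L_0(6.9) + 12×L_1(6.9) + 12×L_2(6.9) + 3×L_3(6.9)
P(6.9) = 12.145000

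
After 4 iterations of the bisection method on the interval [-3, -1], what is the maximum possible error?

Bisection error bound: |error| ≤ (b-a)/2^n
|error| ≤ (-1 - (-3))/2^4 = 2/2^4
|error| ≤ 0.1250000000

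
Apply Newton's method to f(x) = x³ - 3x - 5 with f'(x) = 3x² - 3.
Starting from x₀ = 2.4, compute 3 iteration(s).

f(x) = x³ - 3x - 5
f'(x) = 3x² - 3
x₀ = 2.4

Newton-Raphson formula: x_{n+1} = x_n - f(x_n)/f'(x_n)

Iteration 1:
  f(2.400000) = 1.624000
  f'(2.400000) = 14.280000
  x_1 = 2.400000 - 1.624000/14.280000 = 2.286275
Iteration 2:
  f(2.286275) = 0.091650
  f'(2.286275) = 12.681153
  x_2 = 2.286275 - 0.091650/12.681153 = 2.279047
Iteration 3:
  f(2.279047) = 0.000358
  f'(2.279047) = 12.582169
  x_3 = 2.279047 - 0.000358/12.582169 = 2.279019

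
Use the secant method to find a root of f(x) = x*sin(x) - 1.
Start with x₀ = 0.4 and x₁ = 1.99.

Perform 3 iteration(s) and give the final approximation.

f(x) = x*sin(x) - 1
x₀ = 0.4, x₁ = 1.99

Secant formula: x_{n+1} = x_n - f(x_n)(x_n - x_{n-1})/(f(x_n) - f(x_{n-1}))

Iteration 1:
  f(0.400000) = -0.844233
  f(1.990000) = 0.817693
  x_2 = 1.990000 - 0.817693×(1.990000 - 0.400000)/(0.817693 - (-0.844233))
       = 1.207696
Iteration 2:
  f(1.990000) = 0.817693
  f(1.207696) = 0.128954
  x_3 = 1.207696 - 0.128954×(1.207696 - 1.990000)/(0.128954 - 0.817693)
       = 1.061223
Iteration 3:
  f(1.207696) = 0.128954
  f(1.061223) = -0.073602
  x_4 = 1.061223 - (-0.073602)×(1.061223 - 1.207696)/(-0.073602 - 0.128954)
       = 1.114446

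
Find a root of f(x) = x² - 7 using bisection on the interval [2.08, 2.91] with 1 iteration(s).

f(x) = x² - 7
Initial interval: [2.08, 2.91]

Iteration 1:
  c_1 = (2.080000 + 2.910000)/2 = 2.495000
  f(c_1) = f(2.495000) = -0.774975
  f(a) × f(c) ≥ 0, new interval: [2.495000, 2.910000]

After 1 iteration(s), the approximation is c_1 = 2.495000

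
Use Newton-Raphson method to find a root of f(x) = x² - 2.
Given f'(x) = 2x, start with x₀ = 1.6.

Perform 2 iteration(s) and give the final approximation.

f(x) = x² - 2
f'(x) = 2x
x₀ = 1.6

Newton-Raphson formula: x_{n+1} = x_n - f(x_n)/f'(x_n)

Iteration 1:
  f(1.600000) = 0.560000
  f'(1.600000) = 3.200000
  x_1 = 1.600000 - 0.560000/3.200000 = 1.425000
Iteration 2:
  f(1.425000) = 0.030625
  f'(1.425000) = 2.850000
  x_2 = 1.425000 - 0.030625/2.850000 = 1.414254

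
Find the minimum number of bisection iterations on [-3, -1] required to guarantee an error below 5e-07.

We need (b-a)/2^n ≤ 5e-07
(-1 - (-3))/2^n ≤ 5e-07
2/2^n ≤ 5e-07
2^n ≥ 4000000
n ≥ log₂(4000000) = 21.93
n ≥ 22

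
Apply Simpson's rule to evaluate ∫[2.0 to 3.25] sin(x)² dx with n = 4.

f(x) = sin(x)²
a = 2.0, b = 3.25, n = 4
h = (b - a)/n = 0.312500

Simpson's rule: (h/3)[f(x₀) + 4f(x₁) + 2f(x₂) + ... + f(xₙ)]

x_0 = 2.0000, f(x_0) = 0.826822, coefficient = 1
x_1 = 2.3125, f(x_1) = 0.543639, coefficient = 4
x_2 = 2.6250, f(x_2) = 0.243957, coefficient = 2
x_3 = 2.9375, f(x_3) = 0.041079, coefficient = 4
x_4 = 3.2500, f(x_4) = 0.011706, coefficient = 1

I ≈ (0.312500/3) × 3.665313 = 0.381803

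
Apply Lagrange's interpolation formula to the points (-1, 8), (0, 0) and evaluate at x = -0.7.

Lagrange interpolation formula:
P(x) = Σ yᵢ × Lᵢ(x)
where Lᵢ(x) = Π_{j≠i} (x - xⱼ)/(xᵢ - xⱼ)

L_0(-0.7) = (-0.7 - 0)/(-1 - 0) = 0.700000
L_1(-0.7) = (-0.7 - (-1))/(0 - (-1)) = 0.300000

P(-0.7) = 8×L_0(-0.7) + 0×L_1(-0.7)
P(-0.7) = 5.600000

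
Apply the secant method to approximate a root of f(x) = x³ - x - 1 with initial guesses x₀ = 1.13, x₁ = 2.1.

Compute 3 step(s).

f(x) = x³ - x - 1
x₀ = 1.13, x₁ = 2.1

Secant formula: x_{n+1} = x_n - f(x_n)(x_n - x_{n-1})/(f(x_n) - f(x_{n-1}))

Iteration 1:
  f(1.130000) = -0.687103
  f(2.100000) = 6.161000
  x_2 = 2.100000 - 6.161000×(2.100000 - 1.130000)/(6.161000 - (-0.687103))
       = 1.227325
Iteration 2:
  f(2.100000) = 6.161000
  f(1.227325) = -0.378574
  x_3 = 1.227325 - (-0.378574)×(1.227325 - 2.100000)/(-0.378574 - 6.161000)
       = 1.277844
Iteration 3:
  f(1.227325) = -0.378574
  f(1.277844) = -0.191273
  x_4 = 1.277844 - (-0.191273)×(1.277844 - 1.227325)/(-0.191273 - (-0.378574))
       = 1.329434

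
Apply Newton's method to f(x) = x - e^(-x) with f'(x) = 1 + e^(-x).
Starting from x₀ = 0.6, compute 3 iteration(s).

f(x) = x - e^(-x)
f'(x) = 1 + e^(-x)
x₀ = 0.6

Newton-Raphson formula: x_{n+1} = x_n - f(x_n)/f'(x_n)

Iteration 1:
  f(0.600000) = 0.051188
  f'(0.600000) = 1.548812
  x_1 = 0.600000 - 0.051188/1.548812 = 0.566950
Iteration 2:
  f(0.566950) = -0.000303
  f'(0.566950) = 1.567253
  x_2 = 0.566950 - (-0.000303)/1.567253 = 0.567143
Iteration 3:
  f(0.567143) = 0.000000
  f'(0.567143) = 1.567143
  x_3 = 0.567143 - 0.000000/1.567143 = 0.567143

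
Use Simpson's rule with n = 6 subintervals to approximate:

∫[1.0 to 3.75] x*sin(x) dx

f(x) = x*sin(x)
a = 1.0, b = 3.75, n = 6
h = (b - a)/n = 0.458333

Simpson's rule: (h/3)[f(x₀) + 4f(x₁) + 2f(x₂) + ... + f(xₙ)]

x_0 = 1.0000, f(x_0) = 0.841471, coefficient = 1
x_1 = 1.4583, f(x_1) = 1.449121, coefficient = 4
x_2 = 1.9167, f(x_2) = 1.803163, coefficient = 2
x_3 = 2.3750, f(x_3) = 1.647502, coefficient = 4
x_4 = 2.8333, f(x_4) = 0.859635, coefficient = 2
x_5 = 3.2917, f(x_5) = -0.492141, coefficient = 4
x_6 = 3.7500, f(x_6) = -2.143355, coefficient = 1

I ≈ (0.458333/3) × 14.441636 = 2.206361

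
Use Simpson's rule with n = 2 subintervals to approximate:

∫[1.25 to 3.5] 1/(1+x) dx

f(x) = 1/(1+x)
a = 1.25, b = 3.5, n = 2
h = (b - a)/n = 1.125000

Simpson's rule: (h/3)[f(x₀) + 4f(x₁) + 2f(x₂) + ... + f(xₙ)]

x_0 = 1.2500, f(x_0) = 0.444444, coefficient = 1
x_1 = 2.3750, f(x_1) = 0.296296, coefficient = 4
x_2 = 3.5000, f(x_2) = 0.222222, coefficient = 1

I ≈ (1.125000/3) × 1.851852 = 0.694444
Exact value: 0.693147
Error: 0.001297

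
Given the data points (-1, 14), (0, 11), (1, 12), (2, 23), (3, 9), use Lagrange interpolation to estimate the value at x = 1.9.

Lagrange interpolation formula:
P(x) = Σ yᵢ × Lᵢ(x)
where Lᵢ(x) = Π_{j≠i} (x - xⱼ)/(xᵢ - xⱼ)

L_0(1.9) = (1.9 - 0)/(-1 - 0) × (1.9 - 1)/(-1 - 1) × (1.9 - 2)/(-1 - 2) × (1.9 - 3)/(-1 - 3) = 0.007838
L_1(1.9) = (1.9 - (-1))/(0 - (-1)) × (1.9 - 1)/(0 - 1) × (1.9 - 2)/(0 - 2) × (1.9 - 3)/(0 - 3) = -0.047850
L_2(1.9) = (1.9 - (-1))/(1 - (-1)) × (1.9 - 0)/(1 - 0) × (1.9 - 2)/(1 - 2) × (1.9 - 3)/(1 - 3) = 0.151525
L_3(1.9) = (1.9 - (-1))/(2 - (-1)) × (1.9 - 0)/(2 - 0) × (1.9 - 1)/(2 - 1) × (1.9 - 3)/(2 - 3) = 0.909150
L_4(1.9) = (1.9 - (-1))/(3 - (-1)) × (1.9 - 0)/(3 - 0) × (1.9 - 1)/(3 - 1) × (1.9 - 2)/(3 - 2) = -0.020663

P(1.9) = 14×L_0(1.9) + 11×L_1(1.9) + 12×L_2(1.9) + 23×L_3(1.9) + 9×L_4(1.9)
P(1.9) = 22.126163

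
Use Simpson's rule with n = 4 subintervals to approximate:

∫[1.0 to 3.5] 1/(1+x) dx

f(x) = 1/(1+x)
a = 1.0, b = 3.5, n = 4
h = (b - a)/n = 0.625000

Simpson's rule: (h/3)[f(x₀) + 4f(x₁) + 2f(x₂) + ... + f(xₙ)]

x_0 = 1.0000, f(x_0) = 0.500000, coefficient = 1
x_1 = 1.6250, f(x_1) = 0.380952, coefficient = 4
x_2 = 2.2500, f(x_2) = 0.307692, coefficient = 2
x_3 = 2.8750, f(x_3) = 0.258065, coefficient = 4
x_4 = 3.5000, f(x_4) = 0.222222, coefficient = 1

I ≈ (0.625000/3) × 3.893674 = 0.811182
Exact value: 0.810930
Error: 0.000252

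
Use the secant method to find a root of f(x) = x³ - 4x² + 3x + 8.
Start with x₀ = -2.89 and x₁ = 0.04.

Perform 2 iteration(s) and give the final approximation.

f(x) = x³ - 4x² + 3x + 8
x₀ = -2.89, x₁ = 0.04

Secant formula: x_{n+1} = x_n - f(x_n)(x_n - x_{n-1})/(f(x_n) - f(x_{n-1}))

Iteration 1:
  f(-2.890000) = -58.215969
  f(0.040000) = 8.113664
  x_2 = 0.040000 - 8.113664×(0.040000 - (-2.890000))/(8.113664 - (-58.215969))
       = -0.318407
Iteration 2:
  f(0.040000) = 8.113664
  f(-0.318407) = 6.606963
  x_3 = -0.318407 - 6.606963×(-0.318407 - 0.040000)/(6.606963 - 8.113664)
       = -1.890043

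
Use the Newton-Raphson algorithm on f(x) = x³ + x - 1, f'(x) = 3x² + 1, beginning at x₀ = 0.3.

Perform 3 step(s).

f(x) = x³ + x - 1
f'(x) = 3x² + 1
x₀ = 0.3

Newton-Raphson formula: x_{n+1} = x_n - f(x_n)/f'(x_n)

Iteration 1:
  f(0.300000) = -0.673000
  f'(0.300000) = 1.270000
  x_1 = 0.300000 - (-0.673000)/1.270000 = 0.829921
Iteration 2:
  f(0.829921) = 0.401546
  f'(0.829921) = 3.066308
  x_2 = 0.829921 - 0.401546/3.066308 = 0.698967
Iteration 3:
  f(0.698967) = 0.040451
  f'(0.698967) = 2.465665
  x_3 = 0.698967 - 0.040451/2.465665 = 0.682561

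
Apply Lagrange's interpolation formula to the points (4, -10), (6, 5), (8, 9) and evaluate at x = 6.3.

Lagrange interpolation formula:
P(x) = Σ yᵢ × Lᵢ(x)
where Lᵢ(x) = Π_{j≠i} (x - xⱼ)/(xᵢ - xⱼ)

L_0(6.3) = (6.3 - 6)/(4 - 6) × (6.3 - 8)/(4 - 8) = -0.063750
L_1(6.3) = (6.3 - 4)/(6 - 4) × (6.3 - 8)/(6 - 8) = 0.977500
L_2(6.3) = (6.3 - 4)/(8 - 4) × (6.3 - 6)/(8 - 6) = 0.086250

P(6.3) = (-10)×L_0(6.3) + 5×L_1(6.3) + 9×L_2(6.3)
P(6.3) = 6.301250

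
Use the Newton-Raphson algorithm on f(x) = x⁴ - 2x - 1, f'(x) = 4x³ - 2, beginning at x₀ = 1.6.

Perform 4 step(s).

f(x) = x⁴ - 2x - 1
f'(x) = 4x³ - 2
x₀ = 1.6

Newton-Raphson formula: x_{n+1} = x_n - f(x_n)/f'(x_n)

Iteration 1:
  f(1.600000) = 2.353600
  f'(1.600000) = 14.384000
  x_1 = 1.600000 - 2.353600/14.384000 = 1.436374
Iteration 2:
  f(1.436374) = 0.383921
  f'(1.436374) = 9.853930
  x_2 = 1.436374 - 0.383921/9.853930 = 1.397413
Iteration 3:
  f(1.397413) = 0.018454
  f'(1.397413) = 8.915255
  x_3 = 1.397413 - 0.018454/8.915255 = 1.395343
Iteration 4:
  f(1.395343) = 0.000050
  f'(1.395343) = 8.866823
  x_4 = 1.395343 - 0.000050/8.866823 = 1.395337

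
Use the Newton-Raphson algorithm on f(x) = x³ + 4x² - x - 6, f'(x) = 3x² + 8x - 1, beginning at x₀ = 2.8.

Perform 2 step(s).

f(x) = x³ + 4x² - x - 6
f'(x) = 3x² + 8x - 1
x₀ = 2.8

Newton-Raphson formula: x_{n+1} = x_n - f(x_n)/f'(x_n)

Iteration 1:
  f(2.800000) = 44.512000
  f'(2.800000) = 44.920000
  x_1 = 2.800000 - 44.512000/44.920000 = 1.809083
Iteration 2:
  f(1.809083) = 11.202771
  f'(1.809083) = 23.291004
  x_2 = 1.809083 - 11.202771/23.291004 = 1.328091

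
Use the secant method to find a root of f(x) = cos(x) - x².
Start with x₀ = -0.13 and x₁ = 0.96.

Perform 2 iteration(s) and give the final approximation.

f(x) = cos(x) - x²
x₀ = -0.13, x₁ = 0.96

Secant formula: x_{n+1} = x_n - f(x_n)(x_n - x_{n-1})/(f(x_n) - f(x_{n-1}))

Iteration 1:
  f(-0.130000) = 0.974662
  f(0.960000) = -0.348080
  x_2 = 0.960000 - (-0.348080)×(0.960000 - (-0.130000))/(-0.348080 - 0.974662)
       = 0.673166
Iteration 2:
  f(0.960000) = -0.348080
  f(0.673166) = 0.328699
  x_3 = 0.673166 - 0.328699×(0.673166 - 0.960000)/(0.328699 - (-0.348080))
       = 0.812476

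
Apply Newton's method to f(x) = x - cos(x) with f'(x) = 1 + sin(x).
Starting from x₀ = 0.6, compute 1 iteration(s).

f(x) = x - cos(x)
f'(x) = 1 + sin(x)
x₀ = 0.6

Newton-Raphson formula: x_{n+1} = x_n - f(x_n)/f'(x_n)

Iteration 1:
  f(0.600000) = -0.225336
  f'(0.600000) = 1.564642
  x_1 = 0.600000 - (-0.225336)/1.564642 = 0.744017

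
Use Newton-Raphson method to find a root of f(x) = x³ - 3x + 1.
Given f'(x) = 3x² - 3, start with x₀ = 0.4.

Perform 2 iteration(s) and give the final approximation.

f(x) = x³ - 3x + 1
f'(x) = 3x² - 3
x₀ = 0.4

Newton-Raphson formula: x_{n+1} = x_n - f(x_n)/f'(x_n)

Iteration 1:
  f(0.400000) = -0.136000
  f'(0.400000) = -2.520000
  x_1 = 0.400000 - (-0.136000)/(-2.520000) = 0.346032
Iteration 2:
  f(0.346032) = 0.003338
  f'(0.346032) = -2.640786
  x_2 = 0.346032 - 0.003338/(-2.640786) = 0.347296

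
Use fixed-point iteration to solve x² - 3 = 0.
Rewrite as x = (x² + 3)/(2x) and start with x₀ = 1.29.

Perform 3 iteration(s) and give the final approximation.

Equation: x² - 3 = 0
Fixed-point form: x = (x² + 3)/(2x)
x₀ = 1.29

x_1 = g(1.290000) = 1.807791
x_2 = g(1.807791) = 1.733637
x_3 = g(1.733637) = 1.732052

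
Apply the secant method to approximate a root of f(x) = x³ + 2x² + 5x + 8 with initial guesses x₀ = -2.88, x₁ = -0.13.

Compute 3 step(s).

f(x) = x³ + 2x² + 5x + 8
x₀ = -2.88, x₁ = -0.13

Secant formula: x_{n+1} = x_n - f(x_n)(x_n - x_{n-1})/(f(x_n) - f(x_{n-1}))

Iteration 1:
  f(-2.880000) = -13.699072
  f(-0.130000) = 7.381603
  x_2 = -0.130000 - 7.381603×(-0.130000 - (-2.880000))/(7.381603 - (-13.699072))
       = -1.092939
Iteration 2:
  f(-0.130000) = 7.381603
  f(-1.092939) = 3.618803
  x_3 = -1.092939 - 3.618803×(-1.092939 - (-0.130000))/(3.618803 - 7.381603)
       = -2.019028
Iteration 3:
  f(-1.092939) = 3.618803
  f(-2.019028) = -2.172707
  x_4 = -2.019028 - (-2.172707)×(-2.019028 - (-1.092939))/(-2.172707 - 3.618803)
       = -1.671602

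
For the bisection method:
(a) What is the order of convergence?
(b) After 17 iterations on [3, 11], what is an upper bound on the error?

(a) Bisection has linear (order 1) convergence; the error is halved each step.

(b) Error bound = (b-a)/2^n = (11 - 3)/2^{17}
    = 8/2^{17}

(a) 1 (linear); (b) error ≤ 6.10e-05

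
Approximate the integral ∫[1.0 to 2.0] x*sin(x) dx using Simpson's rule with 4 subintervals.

f(x) = x*sin(x)
a = 1.0, b = 2.0, n = 4
h = (b - a)/n = 0.250000

Simpson's rule: (h/3)[f(x₀) + 4f(x₁) + 2f(x₂) + ... + f(xₙ)]

x_0 = 1.0000, f(x_0) = 0.841471, coefficient = 1
x_1 = 1.2500, f(x_1) = 1.186231, coefficient = 4
x_2 = 1.5000, f(x_2) = 1.496242, coefficient = 2
x_3 = 1.7500, f(x_3) = 1.721975, coefficient = 4
x_4 = 2.0000, f(x_4) = 1.818595, coefficient = 1

I ≈ (0.250000/3) × 17.285376 = 1.440448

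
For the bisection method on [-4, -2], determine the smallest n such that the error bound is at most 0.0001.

We need (b-a)/2^n ≤ 0.0001
(-2 - (-4))/2^n ≤ 0.0001
2/2^n ≤ 0.0001
2^n ≥ 20000
n ≥ log₂(20000) = 14.29
n ≥ 15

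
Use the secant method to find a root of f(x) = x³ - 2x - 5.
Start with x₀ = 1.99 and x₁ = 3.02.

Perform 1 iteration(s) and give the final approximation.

f(x) = x³ - 2x - 5
x₀ = 1.99, x₁ = 3.02

Secant formula: x_{n+1} = x_n - f(x_n)(x_n - x_{n-1})/(f(x_n) - f(x_{n-1}))

Iteration 1:
  f(1.990000) = -1.099401
  f(3.020000) = 16.503608
  x_2 = 3.020000 - 16.503608×(3.020000 - 1.990000)/(16.503608 - (-1.099401))
       = 2.054329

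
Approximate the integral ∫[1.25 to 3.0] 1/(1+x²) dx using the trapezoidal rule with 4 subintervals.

f(x) = 1/(1+x²)
a = 1.25, b = 3.0, n = 4
h = (b - a)/n = 0.437500

Trapezoidal rule: (h/2)[f(x₀) + 2f(x₁) + 2f(x₂) + ... + f(xₙ)]

x_0 = 1.2500, f(x_0) = 0.390244, coefficient = 1
x_1 = 1.6875, f(x_1) = 0.259898, coefficient = 2
x_2 = 2.1250, f(x_2) = 0.181303, coefficient = 2
x_3 = 2.5625, f(x_3) = 0.132163, coefficient = 2
x_4 = 3.0000, f(x_4) = 0.100000, coefficient = 1

I ≈ (0.437500/2) × 1.636973 = 0.358088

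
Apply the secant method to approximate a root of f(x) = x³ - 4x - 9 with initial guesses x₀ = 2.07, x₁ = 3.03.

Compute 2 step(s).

f(x) = x³ - 4x - 9
x₀ = 2.07, x₁ = 3.03

Secant formula: x_{n+1} = x_n - f(x_n)(x_n - x_{n-1})/(f(x_n) - f(x_{n-1}))

Iteration 1:
  f(2.070000) = -8.410257
  f(3.030000) = 6.698127
  x_2 = 3.030000 - 6.698127×(3.030000 - 2.070000)/(6.698127 - (-8.410257))
       = 2.604395
Iteration 2:
  f(3.030000) = 6.698127
  f(2.604395) = -1.752297
  x_3 = 2.604395 - (-1.752297)×(2.604395 - 3.030000)/(-1.752297 - 6.698127)
       = 2.692649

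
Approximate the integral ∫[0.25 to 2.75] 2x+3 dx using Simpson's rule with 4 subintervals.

f(x) = 2x+3
a = 0.25, b = 2.75, n = 4
h = (b - a)/n = 0.625000

Simpson's rule: (h/3)[f(x₀) + 4f(x₁) + 2f(x₂) + ... + f(xₙ)]

x_0 = 0.2500, f(x_0) = 3.500000, coefficient = 1
x_1 = 0.8750, f(x_1) = 4.750000, coefficient = 4
x_2 = 1.5000, f(x_2) = 6.000000, coefficient = 2
x_3 = 2.1250, f(x_3) = 7.250000, coefficient = 4
x_4 = 2.7500, f(x_4) = 8.500000, coefficient = 1

I ≈ (0.625000/3) × 72.000000 = 15.000000
Exact value: 15.000000
Error: 0.000000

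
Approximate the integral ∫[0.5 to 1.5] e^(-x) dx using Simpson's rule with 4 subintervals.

f(x) = e^(-x)
a = 0.5, b = 1.5, n = 4
h = (b - a)/n = 0.250000

Simpson's rule: (h/3)[f(x₀) + 4f(x₁) + 2f(x₂) + ... + f(xₙ)]

x_0 = 0.5000, f(x_0) = 0.606531, coefficient = 1
x_1 = 0.7500, f(x_1) = 0.472367, coefficient = 4
x_2 = 1.0000, f(x_2) = 0.367879, coefficient = 2
x_3 = 1.2500, f(x_3) = 0.286505, coefficient = 4
x_4 = 1.5000, f(x_4) = 0.223130, coefficient = 1

I ≈ (0.250000/3) × 4.600905 = 0.383409
Exact value: 0.383400
Error: 0.000008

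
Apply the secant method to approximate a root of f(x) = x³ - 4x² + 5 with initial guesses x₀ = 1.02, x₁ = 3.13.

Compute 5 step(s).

f(x) = x³ - 4x² + 5
x₀ = 1.02, x₁ = 3.13

Secant formula: x_{n+1} = x_n - f(x_n)(x_n - x_{n-1})/(f(x_n) - f(x_{n-1}))

Iteration 1:
  f(1.020000) = 1.899608
  f(3.130000) = -3.523303
  x_2 = 3.130000 - (-3.523303)×(3.130000 - 1.020000)/(-3.523303 - 1.899608)
       = 1.759118
Iteration 2:
  f(3.130000) = -3.523303
  f(1.759118) = -1.934402
  x_3 = 1.759118 - (-1.934402)×(1.759118 - 3.130000)/(-1.934402 - (-3.523303))
       = 0.090143
Iteration 3:
  f(1.759118) = -1.934402
  f(0.090143) = 4.968230
  x_4 = 0.090143 - 4.968230×(0.090143 - 1.759118)/(4.968230 - (-1.934402))
       = 1.291403
Iteration 4:
  f(0.090143) = 4.968230
  f(1.291403) = 0.482817
  x_5 = 1.291403 - 0.482817×(1.291403 - 0.090143)/(0.482817 - 4.968230)
       = 1.420708
Iteration 5:
  f(1.291403) = 0.482817
  f(1.420708) = -0.206071
  x_6 = 1.420708 - (-0.206071)×(1.420708 - 1.291403)/(-0.206071 - 0.482817)
       = 1.382028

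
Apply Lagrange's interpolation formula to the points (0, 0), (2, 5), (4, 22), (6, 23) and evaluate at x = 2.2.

Lagrange interpolation formula:
P(x) = Σ yᵢ × Lᵢ(x)
where Lᵢ(x) = Π_{j≠i} (x - xⱼ)/(xᵢ - xⱼ)

L_0(2.2) = (2.2 - 2)/(0 - 2) × (2.2 - 4)/(0 - 4) × (2.2 - 6)/(0 - 6) = -0.028500
L_1(2.2) = (2.2 - 0)/(2 - 0) × (2.2 - 4)/(2 - 4) × (2.2 - 6)/(2 - 6) = 0.940500
L_2(2.2) = (2.2 - 0)/(4 - 0) × (2.2 - 2)/(4 - 2) × (2.2 - 6)/(4 - 6) = 0.104500
L_3(2.2) = (2.2 - 0)/(6 - 0) × (2.2 - 2)/(6 - 2) × (2.2 - 4)/(6 - 4) = -0.016500

P(2.2) = 0×L_0(2.2) + 5×L_1(2.2) + 22×L_2(2.2) + 23×L_3(2.2)
P(2.2) = 6.622000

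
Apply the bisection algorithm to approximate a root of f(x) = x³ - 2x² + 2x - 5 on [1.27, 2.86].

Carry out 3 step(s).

f(x) = x³ - 2x² + 2x - 5
Initial interval: [1.27, 2.86]

Iteration 1:
  c_1 = (1.270000 + 2.860000)/2 = 2.065000
  f(c_1) = f(2.065000) = -0.592825
  f(a) × f(c) ≥ 0, new interval: [2.065000, 2.860000]
Iteration 2:
  c_2 = (2.065000 + 2.860000)/2 = 2.462500
  f(c_2) = f(2.462500) = 2.729557
  f(a) × f(c) < 0, new interval: [2.065000, 2.462500]
Iteration 3:
  c_3 = (2.065000 + 2.462500)/2 = 2.263750
  f(c_3) = f(2.263750) = 0.879104
  f(a) × f(c) < 0, new interval: [2.065000, 2.263750]

After 3 iteration(s), the approximation is c_3 = 2.263750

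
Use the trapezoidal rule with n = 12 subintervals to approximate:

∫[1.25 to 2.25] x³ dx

f(x) = x³
a = 1.25, b = 2.25, n = 12
h = (b - a)/n = 0.083333

Trapezoidal rule: (h/2)[f(x₀) + 2f(x₁) + 2f(x₂) + ... + f(xₙ)]

x_0 = 1.2500, f(x_0) = 1.953125, coefficient = 1
x_1 = 1.3333, f(x_1) = 2.370370, coefficient = 2
x_2 = 1.4167, f(x_2) = 2.843171, coefficient = 2
x_3 = 1.5000, f(x_3) = 3.375000, coefficient = 2
x_4 = 1.5833, f(x_4) = 3.969329, coefficient = 2
x_5 = 1.6667, f(x_5) = 4.629630, coefficient = 2
x_6 = 1.7500, f(x_6) = 5.359375, coefficient = 2
x_7 = 1.8333, f(x_7) = 6.162037, coefficient = 2
x_8 = 1.9167, f(x_8) = 7.041088, coefficient = 2
x_9 = 2.0000, f(x_9) = 8.000000, coefficient = 2
x_10 = 2.0833, f(x_10) = 9.042245, coefficient = 2
x_11 = 2.1667, f(x_11) = 10.171296, coefficient = 2
x_12 = 2.2500, f(x_12) = 11.390625, coefficient = 1

I ≈ (0.083333/2) × 139.270833 = 5.802951
Exact value: 5.796875
Error: 0.006076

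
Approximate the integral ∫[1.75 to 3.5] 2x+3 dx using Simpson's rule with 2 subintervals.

f(x) = 2x+3
a = 1.75, b = 3.5, n = 2
h = (b - a)/n = 0.875000

Simpson's rule: (h/3)[f(x₀) + 4f(x₁) + 2f(x₂) + ... + f(xₙ)]

x_0 = 1.7500, f(x_0) = 6.500000, coefficient = 1
x_1 = 2.6250, f(x_1) = 8.250000, coefficient = 4
x_2 = 3.5000, f(x_2) = 10.000000, coefficient = 1

I ≈ (0.875000/3) × 49.500000 = 14.437500
Exact value: 14.437500
Error: 0.000000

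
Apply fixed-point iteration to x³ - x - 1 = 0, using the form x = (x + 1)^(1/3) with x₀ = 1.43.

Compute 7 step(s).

Equation: x³ - x - 1 = 0
Fixed-point form: x = (x + 1)^(1/3)
x₀ = 1.43

x_1 = g(1.430000) = 1.344421
x_2 = g(1.344421) = 1.328450
x_3 = g(1.328450) = 1.325426
x_4 = g(1.325426) = 1.324853
x_5 = g(1.324853) = 1.324744
x_6 = g(1.324744) = 1.324723
x_7 = g(1.324723) = 1.324719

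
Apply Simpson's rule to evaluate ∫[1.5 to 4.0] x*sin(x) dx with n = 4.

f(x) = x*sin(x)
a = 1.5, b = 4.0, n = 4
h = (b - a)/n = 0.625000

Simpson's rule: (h/3)[f(x₀) + 4f(x₁) + 2f(x₂) + ... + f(xₙ)]

x_0 = 1.5000, f(x_0) = 1.496242, coefficient = 1
x_1 = 2.1250, f(x_1) = 1.806930, coefficient = 4
x_2 = 2.7500, f(x_2) = 1.049568, coefficient = 2
x_3 = 3.3750, f(x_3) = -0.780617, coefficient = 4
x_4 = 4.0000, f(x_4) = -3.027210, coefficient = 1

I ≈ (0.625000/3) × 4.673420 = 0.973629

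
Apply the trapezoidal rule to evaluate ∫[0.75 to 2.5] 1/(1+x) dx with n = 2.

f(x) = 1/(1+x)
a = 0.75, b = 2.5, n = 2
h = (b - a)/n = 0.875000

Trapezoidal rule: (h/2)[f(x₀) + 2f(x₁) + 2f(x₂) + ... + f(xₙ)]

x_0 = 0.7500, f(x_0) = 0.571429, coefficient = 1
x_1 = 1.6250, f(x_1) = 0.380952, coefficient = 2
x_2 = 2.5000, f(x_2) = 0.285714, coefficient = 1

I ≈ (0.875000/2) × 1.619048 = 0.708333
Exact value: 0.693147
Error: 0.015186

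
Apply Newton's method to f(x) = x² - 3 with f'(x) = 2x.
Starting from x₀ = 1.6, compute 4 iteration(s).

f(x) = x² - 3
f'(x) = 2x
x₀ = 1.6

Newton-Raphson formula: x_{n+1} = x_n - f(x_n)/f'(x_n)

Iteration 1:
  f(1.600000) = -0.440000
  f'(1.600000) = 3.200000
  x_1 = 1.600000 - (-0.440000)/3.200000 = 1.737500
Iteration 2:
  f(1.737500) = 0.018906
  f'(1.737500) = 3.475000
  x_2 = 1.737500 - 0.018906/3.475000 = 1.732059
Iteration 3:
  f(1.732059) = 0.000030
  f'(1.732059) = 3.464119
  x_3 = 1.732059 - 0.000030/3.464119 = 1.732051
Iteration 4:
  f(1.732051) = 0.000000
  f'(1.732051) = 3.464102
  x_4 = 1.732051 - 0.000000/3.464102 = 1.732051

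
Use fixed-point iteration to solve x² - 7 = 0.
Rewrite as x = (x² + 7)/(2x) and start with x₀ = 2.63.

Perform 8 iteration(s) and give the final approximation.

Equation: x² - 7 = 0
Fixed-point form: x = (x² + 7)/(2x)
x₀ = 2.63

x_1 = g(2.630000) = 2.645798
x_2 = g(2.645798) = 2.645751
x_3 = g(2.645751) = 2.645751
x_4 = g(2.645751) = 2.645751
x_5 = g(2.645751) = 2.645751
x_6 = g(2.645751) = 2.645751
x_7 = g(2.645751) = 2.645751
x_8 = g(2.645751) = 2.645751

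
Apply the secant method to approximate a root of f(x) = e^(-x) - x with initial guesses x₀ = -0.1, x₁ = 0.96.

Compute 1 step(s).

f(x) = e^(-x) - x
x₀ = -0.1, x₁ = 0.96

Secant formula: x_{n+1} = x_n - f(x_n)(x_n - x_{n-1})/(f(x_n) - f(x_{n-1}))

Iteration 1:
  f(-0.100000) = 1.205171
  f(0.960000) = -0.577107
  x_2 = 0.960000 - (-0.577107)×(0.960000 - (-0.100000))/(-0.577107 - 1.205171)
       = 0.616769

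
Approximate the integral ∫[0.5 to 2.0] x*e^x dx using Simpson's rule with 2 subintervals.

f(x) = x*e^x
a = 0.5, b = 2.0, n = 2
h = (b - a)/n = 0.750000

Simpson's rule: (h/3)[f(x₀) + 4f(x₁) + 2f(x₂) + ... + f(xₙ)]

x_0 = 0.5000, f(x_0) = 0.824361, coefficient = 1
x_1 = 1.2500, f(x_1) = 4.362929, coefficient = 4
x_2 = 2.0000, f(x_2) = 14.778112, coefficient = 1

I ≈ (0.750000/3) × 33.054188 = 8.263547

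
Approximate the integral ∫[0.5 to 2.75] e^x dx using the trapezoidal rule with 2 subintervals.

f(x) = e^x
a = 0.5, b = 2.75, n = 2
h = (b - a)/n = 1.125000

Trapezoidal rule: (h/2)[f(x₀) + 2f(x₁) + 2f(x₂) + ... + f(xₙ)]

x_0 = 0.5000, f(x_0) = 1.648721, coefficient = 1
x_1 = 1.6250, f(x_1) = 5.078419, coefficient = 2
x_2 = 2.7500, f(x_2) = 15.642632, coefficient = 1

I ≈ (1.125000/2) × 27.448191 = 15.439608
Exact value: 13.993911
Error: 1.445697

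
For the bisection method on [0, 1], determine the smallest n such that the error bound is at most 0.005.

We need (b-a)/2^n ≤ 0.005
(1 - 0)/2^n ≤ 0.005
1/2^n ≤ 0.005
2^n ≥ 200
n ≥ log₂(200) = 7.64
n ≥ 8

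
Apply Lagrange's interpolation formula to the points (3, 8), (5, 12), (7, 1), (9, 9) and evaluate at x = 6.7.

Lagrange interpolation formula:
P(x) = Σ yᵢ × Lᵢ(x)
where Lᵢ(x) = Π_{j≠i} (x - xⱼ)/(xᵢ - xⱼ)

L_0(6.7) = (6.7 - 5)/(3 - 5) × (6.7 - 7)/(3 - 7) × (6.7 - 9)/(3 - 9) = -0.024437
L_1(6.7) = (6.7 - 3)/(5 - 3) × (6.7 - 7)/(5 - 7) × (6.7 - 9)/(5 - 9) = 0.159562
L_2(6.7) = (6.7 - 3)/(7 - 3) × (6.7 - 5)/(7 - 5) × (6.7 - 9)/(7 - 9) = 0.904188
L_3(6.7) = (6.7 - 3)/(9 - 3) × (6.7 - 5)/(9 - 5) × (6.7 - 7)/(9 - 7) = -0.039312

P(6.7) = 8×L_0(6.7) + 12×L_1(6.7) + 1×L_2(6.7) + 9×L_3(6.7)
P(6.7) = 2.269625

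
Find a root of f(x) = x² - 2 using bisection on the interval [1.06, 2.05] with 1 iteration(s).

f(x) = x² - 2
Initial interval: [1.06, 2.05]

Iteration 1:
  c_1 = (1.060000 + 2.050000)/2 = 1.555000
  f(c_1) = f(1.555000) = 0.418025
  f(a) × f(c) < 0, new interval: [1.060000, 1.555000]

After 1 iteration(s), the approximation is c_1 = 1.555000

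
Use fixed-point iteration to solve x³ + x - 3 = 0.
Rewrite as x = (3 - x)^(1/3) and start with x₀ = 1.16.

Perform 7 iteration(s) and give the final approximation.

Equation: x³ + x - 3 = 0
Fixed-point form: x = (3 - x)^(1/3)
x₀ = 1.16

x_1 = g(1.160000) = 1.225385
x_2 = g(1.225385) = 1.210695
x_3 = g(1.210695) = 1.214026
x_4 = g(1.214026) = 1.213272
x_5 = g(1.213272) = 1.213443
x_6 = g(1.213443) = 1.213405
x_7 = g(1.213405) = 1.213413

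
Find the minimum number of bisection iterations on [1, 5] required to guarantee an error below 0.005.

We need (b-a)/2^n ≤ 0.005
(5 - 1)/2^n ≤ 0.005
4/2^n ≤ 0.005
2^n ≥ 800
n ≥ log₂(800) = 9.64
n ≥ 10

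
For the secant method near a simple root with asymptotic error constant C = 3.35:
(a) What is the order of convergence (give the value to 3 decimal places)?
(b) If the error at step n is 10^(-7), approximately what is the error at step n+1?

(a) Secant method has superlinear convergence with order φ = (1+√5)/2 ≈ 1.618.
    This means |e_{n+1}| ≈ C|e_n|^1.618.

(b) With |e_n| = 10^(-7) and C = 3.35:
    |e_{n+1}| ≈ 3.35 × (10^(-7))^1.618 = 3.35 × 10^(-11.33)

(a) ≈ 1.618 (golden ratio); (b) |e_{n+1}| ≈ 1.581e-11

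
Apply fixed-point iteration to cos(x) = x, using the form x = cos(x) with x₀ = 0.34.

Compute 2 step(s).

Equation: cos(x) = x
Fixed-point form: x = cos(x)
x₀ = 0.34

x_1 = g(0.340000) = 0.942755
x_2 = g(0.942755) = 0.587561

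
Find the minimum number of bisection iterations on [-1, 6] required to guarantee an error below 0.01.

We need (b-a)/2^n ≤ 0.01
(6 - (-1))/2^n ≤ 0.01
7/2^n ≤ 0.01
2^n ≥ 700
n ≥ log₂(700) = 9.45
n ≥ 10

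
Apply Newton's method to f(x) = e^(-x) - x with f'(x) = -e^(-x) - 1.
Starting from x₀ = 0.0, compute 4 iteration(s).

f(x) = e^(-x) - x
f'(x) = -e^(-x) - 1
x₀ = 0.0

Newton-Raphson formula: x_{n+1} = x_n - f(x_n)/f'(x_n)

Iteration 1:
  f(0.000000) = 1.000000
  f'(0.000000) = -2.000000
  x_1 = 0.000000 - 1.000000/(-2.000000) = 0.500000
Iteration 2:
  f(0.500000) = 0.106531
  f'(0.500000) = -1.606531
  x_2 = 0.500000 - 0.106531/(-1.606531) = 0.566311
Iteration 3:
  f(0.566311) = 0.001305
  f'(0.566311) = -1.567616
  x_3 = 0.566311 - 0.001305/(-1.567616) = 0.567143
Iteration 4:
  f(0.567143) = 0.000000
  f'(0.567143) = -1.567143
  x_4 = 0.567143 - 0.000000/(-1.567143) = 0.567143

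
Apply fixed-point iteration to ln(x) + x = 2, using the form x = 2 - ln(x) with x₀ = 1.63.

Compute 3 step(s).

Equation: ln(x) + x = 2
Fixed-point form: x = 2 - ln(x)
x₀ = 1.63

x_1 = g(1.630000) = 1.511420
x_2 = g(1.511420) = 1.586950
x_3 = g(1.586950) = 1.538186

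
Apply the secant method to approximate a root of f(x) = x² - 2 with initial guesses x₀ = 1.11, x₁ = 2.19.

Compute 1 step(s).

f(x) = x² - 2
x₀ = 1.11, x₁ = 2.19

Secant formula: x_{n+1} = x_n - f(x_n)(x_n - x_{n-1})/(f(x_n) - f(x_{n-1}))

Iteration 1:
  f(1.110000) = -0.767900
  f(2.190000) = 2.796100
  x_2 = 2.190000 - 2.796100×(2.190000 - 1.110000)/(2.796100 - (-0.767900))
       = 1.342697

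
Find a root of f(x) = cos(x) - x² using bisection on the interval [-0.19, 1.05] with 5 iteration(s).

f(x) = cos(x) - x²
Initial interval: [-0.19, 1.05]

Iteration 1:
  c_1 = (-0.190000 + 1.050000)/2 = 0.430000
  f(c_1) = f(0.430000) = 0.724066
  f(a) × f(c) ≥ 0, new interval: [0.430000, 1.050000]
Iteration 2:
  c_2 = (0.430000 + 1.050000)/2 = 0.740000
  f(c_2) = f(0.740000) = 0.190869
  f(a) × f(c) ≥ 0, new interval: [0.740000, 1.050000]
Iteration 3:
  c_3 = (0.740000 + 1.050000)/2 = 0.895000
  f(c_3) = f(0.895000) = -0.175506
  f(a) × f(c) < 0, new interval: [0.740000, 0.895000]
Iteration 4:
  c_4 = (0.740000 + 0.895000)/2 = 0.817500
  f(c_4) = f(0.817500) = 0.015741
  f(a) × f(c) ≥ 0, new interval: [0.817500, 0.895000]
Iteration 5:
  c_5 = (0.817500 + 0.895000)/2 = 0.856250
  f(c_5) = f(0.856250) = -0.077889
  f(a) × f(c) < 0, new interval: [0.817500, 0.856250]

After 5 iteration(s), the approximation is c_5 = 0.856250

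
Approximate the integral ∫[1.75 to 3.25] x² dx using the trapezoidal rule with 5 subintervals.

f(x) = x²
a = 1.75, b = 3.25, n = 5
h = (b - a)/n = 0.300000

Trapezoidal rule: (h/2)[f(x₀) + 2f(x₁) + 2f(x₂) + ... + f(xₙ)]

x_0 = 1.7500, f(x_0) = 3.062500, coefficient = 1
x_1 = 2.0500, f(x_1) = 4.202500, coefficient = 2
x_2 = 2.3500, f(x_2) = 5.522500, coefficient = 2
x_3 = 2.6500, f(x_3) = 7.022500, coefficient = 2
x_4 = 2.9500, f(x_4) = 8.702500, coefficient = 2
x_5 = 3.2500, f(x_5) = 10.562500, coefficient = 1

I ≈ (0.300000/2) × 64.525000 = 9.678750
Exact value: 9.656250
Error: 0.022500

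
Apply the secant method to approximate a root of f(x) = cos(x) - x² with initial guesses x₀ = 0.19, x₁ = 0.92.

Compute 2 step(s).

f(x) = cos(x) - x²
x₀ = 0.19, x₁ = 0.92

Secant formula: x_{n+1} = x_n - f(x_n)(x_n - x_{n-1})/(f(x_n) - f(x_{n-1}))

Iteration 1:
  f(0.190000) = 0.945904
  f(0.920000) = -0.240580
  x_2 = 0.920000 - (-0.240580)×(0.920000 - 0.190000)/(-0.240580 - 0.945904)
       = 0.771980
Iteration 2:
  f(0.920000) = -0.240580
  f(0.771980) = 0.120578
  x_3 = 0.771980 - 0.120578×(0.771980 - 0.920000)/(0.120578 - (-0.240580))
       = 0.821399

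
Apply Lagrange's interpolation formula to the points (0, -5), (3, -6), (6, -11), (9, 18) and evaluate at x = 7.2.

Lagrange interpolation formula:
P(x) = Σ yᵢ × Lᵢ(x)
where Lᵢ(x) = Π_{j≠i} (x - xⱼ)/(xᵢ - xⱼ)

L_0(7.2) = (7.2 - 3)/(0 - 3) × (7.2 - 6)/(0 - 6) × (7.2 - 9)/(0 - 9) = 0.056000
L_1(7.2) = (7.2 - 0)/(3 - 0) × (7.2 - 6)/(3 - 6) × (7.2 - 9)/(3 - 9) = -0.288000
L_2(7.2) = (7.2 - 0)/(6 - 0) × (7.2 - 3)/(6 - 3) × (7.2 - 9)/(6 - 9) = 1.008000
L_3(7.2) = (7.2 - 0)/(9 - 0) × (7.2 - 3)/(9 - 3) × (7.2 - 6)/(9 - 6) = 0.224000

P(7.2) = (-5)×L_0(7.2) + (-6)×L_1(7.2) + (-11)×L_2(7.2) + 18×L_3(7.2)
P(7.2) = -5.608000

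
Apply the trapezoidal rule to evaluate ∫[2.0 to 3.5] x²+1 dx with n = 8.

f(x) = x²+1
a = 2.0, b = 3.5, n = 8
h = (b - a)/n = 0.187500

Trapezoidal rule: (h/2)[f(x₀) + 2f(x₁) + 2f(x₂) + ... + f(xₙ)]

x_0 = 2.0000, f(x_0) = 5.000000, coefficient = 1
x_1 = 2.1875, f(x_1) = 5.785156, coefficient = 2
x_2 = 2.3750, f(x_2) = 6.640625, coefficient = 2
x_3 = 2.5625, f(x_3) = 7.566406, coefficient = 2
x_4 = 2.7500, f(x_4) = 8.562500, coefficient = 2
x_5 = 2.9375, f(x_5) = 9.628906, coefficient = 2
x_6 = 3.1250, f(x_6) = 10.765625, coefficient = 2
x_7 = 3.3125, f(x_7) = 11.972656, coefficient = 2
x_8 = 3.5000, f(x_8) = 13.250000, coefficient = 1

I ≈ (0.187500/2) × 140.093750 = 13.133789
Exact value: 13.125000
Error: 0.008789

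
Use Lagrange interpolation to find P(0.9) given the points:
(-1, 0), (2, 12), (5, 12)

Lagrange interpolation formula:
P(x) = Σ yᵢ × Lᵢ(x)
where Lᵢ(x) = Π_{j≠i} (x - xⱼ)/(xᵢ - xⱼ)

L_0(0.9) = (0.9 - 2)/(-1 - 2) × (0.9 - 5)/(-1 - 5) = 0.250556
L_1(0.9) = (0.9 - (-1))/(2 - (-1)) × (0.9 - 5)/(2 - 5) = 0.865556
L_2(0.9) = (0.9 - (-1))/(5 - (-1)) × (0.9 - 2)/(5 - 2) = -0.116111

P(0.9) = 0×L_0(0.9) + 12×L_1(0.9) + 12×L_2(0.9)
P(0.9) = 8.993333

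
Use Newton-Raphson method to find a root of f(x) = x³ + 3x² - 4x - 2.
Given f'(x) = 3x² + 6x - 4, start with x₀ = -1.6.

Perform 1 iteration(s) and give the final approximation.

f(x) = x³ + 3x² - 4x - 2
f'(x) = 3x² + 6x - 4
x₀ = -1.6

Newton-Raphson formula: x_{n+1} = x_n - f(x_n)/f'(x_n)

Iteration 1:
  f(-1.600000) = 7.984000
  f'(-1.600000) = -5.920000
  x_1 = -1.600000 - 7.984000/(-5.920000) = -0.251351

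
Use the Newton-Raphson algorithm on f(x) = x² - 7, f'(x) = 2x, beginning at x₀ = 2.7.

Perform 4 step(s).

f(x) = x² - 7
f'(x) = 2x
x₀ = 2.7

Newton-Raphson formula: x_{n+1} = x_n - f(x_n)/f'(x_n)

Iteration 1:
  f(2.700000) = 0.290000
  f'(2.700000) = 5.400000
  x_1 = 2.700000 - 0.290000/5.400000 = 2.646296
Iteration 2:
  f(2.646296) = 0.002884
  f'(2.646296) = 5.292593
  x_2 = 2.646296 - 0.002884/5.292593 = 2.645751
Iteration 3:
  f(2.645751) = 0.000000
  f'(2.645751) = 5.291503
  x_3 = 2.645751 - 0.000000/5.291503 = 2.645751
Iteration 4:
  f(2.645751) = 0.000000
  f'(2.645751) = 5.291503
  x_4 = 2.645751 - 0.000000/5.291503 = 2.645751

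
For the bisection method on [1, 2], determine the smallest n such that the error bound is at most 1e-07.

We need (b-a)/2^n ≤ 1e-07
(2 - 1)/2^n ≤ 1e-07
1/2^n ≤ 1e-07
2^n ≥ 10000000
n ≥ log₂(10000000) = 23.25
n ≥ 24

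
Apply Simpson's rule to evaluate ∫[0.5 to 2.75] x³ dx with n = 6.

f(x) = x³
a = 0.5, b = 2.75, n = 6
h = (b - a)/n = 0.375000

Simpson's rule: (h/3)[f(x₀) + 4f(x₁) + 2f(x₂) + ... + f(xₙ)]

x_0 = 0.5000, f(x_0) = 0.125000, coefficient = 1
x_1 = 0.8750, f(x_1) = 0.669922, coefficient = 4
x_2 = 1.2500, f(x_2) = 1.953125, coefficient = 2
x_3 = 1.6250, f(x_3) = 4.291016, coefficient = 4
x_4 = 2.0000, f(x_4) = 8.000000, coefficient = 2
x_5 = 2.3750, f(x_5) = 13.396484, coefficient = 4
x_6 = 2.7500, f(x_6) = 20.796875, coefficient = 1

I ≈ (0.375000/3) × 114.257812 = 14.282227
Exact value: 14.282227
Error: 0.000000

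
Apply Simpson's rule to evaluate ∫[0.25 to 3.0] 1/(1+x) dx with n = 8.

f(x) = 1/(1+x)
a = 0.25, b = 3.0, n = 8
h = (b - a)/n = 0.343750

Simpson's rule: (h/3)[f(x₀) + 4f(x₁) + 2f(x₂) + ... + f(xₙ)]

x_0 = 0.2500, f(x_0) = 0.800000, coefficient = 1
x_1 = 0.5938, f(x_1) = 0.627451, coefficient = 4
x_2 = 0.9375, f(x_2) = 0.516129, coefficient = 2
x_3 = 1.2812, f(x_3) = 0.438356, coefficient = 4
x_4 = 1.6250, f(x_4) = 0.380952, coefficient = 2
x_5 = 1.9688, f(x_5) = 0.336842, coefficient = 4
x_6 = 2.3125, f(x_6) = 0.301887, coefficient = 2
x_7 = 2.6562, f(x_7) = 0.273504, coefficient = 4
x_8 = 3.0000, f(x_8) = 0.250000, coefficient = 1

I ≈ (0.343750/3) × 10.152551 = 1.163313
Exact value: 1.163151
Error: 0.000162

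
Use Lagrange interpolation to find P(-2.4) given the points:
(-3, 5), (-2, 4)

Lagrange interpolation formula:
P(x) = Σ yᵢ × Lᵢ(x)
where Lᵢ(x) = Π_{j≠i} (x - xⱼ)/(xᵢ - xⱼ)

L_0(-2.4) = (-2.4 - (-2))/(-3 - (-2)) = 0.400000
L_1(-2.4) = (-2.4 - (-3))/(-2 - (-3)) = 0.600000

P(-2.4) = 5×L_0(-2.4) + 4×L_1(-2.4)
P(-2.4) = 4.400000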